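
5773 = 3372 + 2401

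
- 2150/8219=  -  1 + 6069/8219 = - 0.26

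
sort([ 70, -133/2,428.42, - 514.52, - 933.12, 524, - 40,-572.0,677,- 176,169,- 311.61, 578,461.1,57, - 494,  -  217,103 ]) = [ - 933.12, - 572.0, - 514.52, - 494, - 311.61, - 217, -176, - 133/2, - 40,57,70, 103,169,  428.42 , 461.1, 524,578, 677]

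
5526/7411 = 5526/7411 =0.75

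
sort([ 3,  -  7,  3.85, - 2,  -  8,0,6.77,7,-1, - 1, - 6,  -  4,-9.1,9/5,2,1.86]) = [ - 9.1,-8,  -  7, - 6,  -  4,  -  2,-1,  -  1, 0, 9/5, 1.86,2, 3,3.85,6.77,7] 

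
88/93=88/93 = 0.95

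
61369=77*797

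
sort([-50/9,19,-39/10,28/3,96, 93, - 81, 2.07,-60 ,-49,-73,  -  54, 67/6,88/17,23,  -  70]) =[ - 81, - 73, - 70  , - 60, - 54,  -  49,-50/9,  -  39/10, 2.07 , 88/17, 28/3,67/6, 19,23, 93, 96 ]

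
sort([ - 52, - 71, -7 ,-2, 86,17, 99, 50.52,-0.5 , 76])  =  [ - 71,-52, - 7,  -  2,-0.5,17, 50.52, 76,86,99 ]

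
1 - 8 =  - 7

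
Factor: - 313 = -313^1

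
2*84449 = 168898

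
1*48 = 48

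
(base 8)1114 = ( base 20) 198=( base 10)588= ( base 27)LL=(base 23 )12d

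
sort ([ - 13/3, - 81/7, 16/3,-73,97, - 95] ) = [ - 95, - 73, - 81/7, - 13/3, 16/3,97]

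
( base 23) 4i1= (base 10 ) 2531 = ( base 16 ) 9E3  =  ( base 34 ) 26F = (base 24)49b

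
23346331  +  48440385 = 71786716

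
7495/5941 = 1 + 1554/5941  =  1.26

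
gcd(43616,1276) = 116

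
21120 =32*660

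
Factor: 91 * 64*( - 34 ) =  - 198016 = -2^7*7^1 * 13^1*17^1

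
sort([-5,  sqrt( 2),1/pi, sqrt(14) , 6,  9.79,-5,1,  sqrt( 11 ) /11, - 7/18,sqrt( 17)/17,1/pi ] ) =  [-5, - 5, - 7/18, sqrt( 17)/17,sqrt(11 )/11,1/pi,1/pi,1,  sqrt(2), sqrt(14 ), 6,9.79 ]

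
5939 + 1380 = 7319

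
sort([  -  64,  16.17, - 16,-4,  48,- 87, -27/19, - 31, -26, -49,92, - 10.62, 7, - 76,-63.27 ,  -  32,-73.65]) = [ - 87, - 76, - 73.65, - 64,-63.27, - 49, - 32,-31 , - 26, - 16,-10.62 , - 4,- 27/19  ,  7, 16.17, 48, 92 ] 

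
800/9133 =800/9133 = 0.09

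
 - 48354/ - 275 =48354/275  =  175.83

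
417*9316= 3884772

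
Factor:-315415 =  - 5^1 * 199^1*317^1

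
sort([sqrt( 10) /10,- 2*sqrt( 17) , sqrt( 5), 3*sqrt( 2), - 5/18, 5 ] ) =[ - 2*sqrt(17), - 5/18, sqrt( 10) /10, sqrt( 5),3*sqrt(2 ),5] 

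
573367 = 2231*257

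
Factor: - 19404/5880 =-2^( - 1 )*3^1*5^( - 1 ) * 11^1 = - 33/10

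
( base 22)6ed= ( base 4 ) 302121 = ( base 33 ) 2vo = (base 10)3225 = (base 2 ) 110010011001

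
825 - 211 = 614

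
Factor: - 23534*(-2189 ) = 2^1*7^1*11^1* 41^2 *199^1 = 51515926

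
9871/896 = 11 + 15/896=11.02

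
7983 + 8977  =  16960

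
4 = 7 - 3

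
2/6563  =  2/6563  =  0.00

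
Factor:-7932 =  - 2^2*3^1*661^1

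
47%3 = 2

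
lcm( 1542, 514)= 1542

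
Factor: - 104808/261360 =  - 397/990 = - 2^ ( - 1)*3^ (-2)*5^( - 1 )*11^( - 1)*397^1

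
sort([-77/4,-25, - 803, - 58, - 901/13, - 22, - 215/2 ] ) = [-803, - 215/2, - 901/13, - 58,- 25, - 22, - 77/4 ] 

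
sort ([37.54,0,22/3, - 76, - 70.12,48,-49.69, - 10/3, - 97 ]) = [ - 97, - 76, - 70.12, - 49.69, - 10/3, 0,22/3,37.54,48 ]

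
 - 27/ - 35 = 27/35 = 0.77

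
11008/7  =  11008/7 =1572.57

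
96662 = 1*96662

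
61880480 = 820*75464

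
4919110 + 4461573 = 9380683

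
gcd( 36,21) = 3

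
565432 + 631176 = 1196608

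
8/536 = 1/67 = 0.01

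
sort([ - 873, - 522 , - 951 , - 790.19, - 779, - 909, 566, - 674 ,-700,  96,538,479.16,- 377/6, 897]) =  [ - 951, - 909, - 873, - 790.19, - 779, - 700, - 674,-522, - 377/6, 96 , 479.16,538, 566, 897]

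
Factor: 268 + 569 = 837 = 3^3*31^1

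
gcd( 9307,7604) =1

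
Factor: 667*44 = 29348  =  2^2*11^1 * 23^1 * 29^1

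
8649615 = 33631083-24981468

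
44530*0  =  0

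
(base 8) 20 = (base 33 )g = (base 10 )16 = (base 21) G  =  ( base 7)22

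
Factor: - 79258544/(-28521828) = 2^2*3^( - 3)*47^1*105397^1 * 264091^( -1) = 19814636/7130457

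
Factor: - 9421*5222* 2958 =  - 2^2*3^1*7^1*17^1 *29^1*373^1* 9421^1 = - 145523134596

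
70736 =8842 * 8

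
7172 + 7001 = 14173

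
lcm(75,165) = 825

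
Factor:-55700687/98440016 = -2^(-4)*7^1 * 17^1 *23^1*41^( - 1 ) * 47^1*433^1*150061^ (  -  1)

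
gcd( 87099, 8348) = 1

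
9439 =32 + 9407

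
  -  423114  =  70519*( - 6 ) 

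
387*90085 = 34862895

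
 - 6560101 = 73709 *( - 89 )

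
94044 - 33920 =60124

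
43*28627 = 1230961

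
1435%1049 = 386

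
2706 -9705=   -  6999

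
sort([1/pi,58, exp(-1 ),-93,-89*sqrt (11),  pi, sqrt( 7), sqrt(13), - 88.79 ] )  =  [-89*sqrt ( 11 ), - 93,-88.79 , 1/pi,exp(-1 ), sqrt(7),pi, sqrt (13),58] 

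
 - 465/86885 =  - 1 + 17284/17377 = -0.01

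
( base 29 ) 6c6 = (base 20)DA0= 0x1518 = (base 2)1010100011000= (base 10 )5400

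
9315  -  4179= 5136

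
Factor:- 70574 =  - 2^1*7^1 * 71^2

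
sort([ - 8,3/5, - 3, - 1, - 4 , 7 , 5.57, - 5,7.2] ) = [- 8, - 5,-4, - 3, - 1,3/5, 5.57, 7,7.2] 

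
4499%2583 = 1916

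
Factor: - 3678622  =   - 2^1*101^1*18211^1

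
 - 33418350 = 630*( - 53045 )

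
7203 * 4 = 28812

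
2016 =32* 63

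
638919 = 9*70991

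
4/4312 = 1/1078 =0.00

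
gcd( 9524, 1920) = 4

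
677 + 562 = 1239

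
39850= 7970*5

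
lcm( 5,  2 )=10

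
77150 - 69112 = 8038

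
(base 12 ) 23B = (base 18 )10b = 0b101001111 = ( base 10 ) 335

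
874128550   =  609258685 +264869865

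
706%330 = 46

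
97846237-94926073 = 2920164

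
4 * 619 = 2476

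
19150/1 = 19150 = 19150.00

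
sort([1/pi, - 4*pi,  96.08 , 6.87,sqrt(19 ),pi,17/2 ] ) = [  -  4*pi, 1/pi, pi, sqrt(19 ),6.87,  17/2,96.08] 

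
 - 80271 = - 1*80271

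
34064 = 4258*8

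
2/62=1/31=0.03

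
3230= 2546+684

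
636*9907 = 6300852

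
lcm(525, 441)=11025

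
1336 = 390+946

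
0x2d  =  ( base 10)45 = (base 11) 41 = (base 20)25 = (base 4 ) 231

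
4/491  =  4/491 =0.01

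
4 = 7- 3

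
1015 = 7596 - 6581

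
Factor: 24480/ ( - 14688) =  - 3^ ( -1) *5^1 = - 5/3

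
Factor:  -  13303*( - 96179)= 1279469237 = 53^1*251^1*96179^1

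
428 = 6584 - 6156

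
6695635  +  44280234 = 50975869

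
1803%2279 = 1803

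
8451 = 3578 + 4873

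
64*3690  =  236160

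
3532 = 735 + 2797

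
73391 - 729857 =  - 656466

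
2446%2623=2446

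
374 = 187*2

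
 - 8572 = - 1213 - 7359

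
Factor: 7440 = 2^4*3^1*5^1 * 31^1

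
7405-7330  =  75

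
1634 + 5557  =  7191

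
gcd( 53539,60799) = 1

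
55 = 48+7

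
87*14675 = 1276725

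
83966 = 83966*1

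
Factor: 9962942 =2^1 * 11^1 * 191^1*2371^1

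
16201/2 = 16201/2 = 8100.50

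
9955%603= 307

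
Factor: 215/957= 3^( - 1)*5^1* 11^( - 1)*29^ ( - 1)*43^1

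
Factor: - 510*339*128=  - 2^8 * 3^2* 5^1*17^1*113^1 = - 22129920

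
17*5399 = 91783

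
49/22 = 49/22= 2.23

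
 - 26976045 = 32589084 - 59565129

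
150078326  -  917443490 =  -767365164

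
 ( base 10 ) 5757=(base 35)4OH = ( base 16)167d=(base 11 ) 4364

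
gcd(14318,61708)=2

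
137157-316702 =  -179545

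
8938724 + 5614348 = 14553072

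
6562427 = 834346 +5728081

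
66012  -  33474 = 32538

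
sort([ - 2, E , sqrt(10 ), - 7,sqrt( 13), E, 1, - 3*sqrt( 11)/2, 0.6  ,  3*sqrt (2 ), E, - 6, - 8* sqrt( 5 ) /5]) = [- 7, - 6 ,-3*sqrt(11)/2, - 8 * sqrt(5 ) /5, - 2, 0.6 , 1,  E, E, E,  sqrt( 10), sqrt(13 ) , 3*sqrt( 2)]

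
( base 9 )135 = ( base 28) 41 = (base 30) 3N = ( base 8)161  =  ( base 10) 113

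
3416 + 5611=9027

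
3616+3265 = 6881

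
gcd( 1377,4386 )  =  51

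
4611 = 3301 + 1310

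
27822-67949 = -40127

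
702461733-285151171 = 417310562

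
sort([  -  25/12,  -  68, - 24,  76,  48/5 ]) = [ - 68 , - 24,-25/12,48/5, 76] 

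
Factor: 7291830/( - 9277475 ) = -1458366/1855495=-  2^1*3^1 * 5^( - 1 )*7^1*13^1 * 2671^1*371099^(  -  1)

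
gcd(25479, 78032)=1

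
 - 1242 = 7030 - 8272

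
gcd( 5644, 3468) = 68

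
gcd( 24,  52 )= 4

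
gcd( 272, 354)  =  2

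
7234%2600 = 2034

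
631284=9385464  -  8754180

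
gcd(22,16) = 2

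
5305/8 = 5305/8 = 663.12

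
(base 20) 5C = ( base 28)40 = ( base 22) 52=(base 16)70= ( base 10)112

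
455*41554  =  18907070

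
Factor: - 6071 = - 13^1*467^1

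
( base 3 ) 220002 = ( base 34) j4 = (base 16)28A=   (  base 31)ku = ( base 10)650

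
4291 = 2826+1465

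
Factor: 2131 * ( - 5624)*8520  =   - 2^6*3^1*5^1*19^1 * 37^1*71^1*2131^1 = - 102110018880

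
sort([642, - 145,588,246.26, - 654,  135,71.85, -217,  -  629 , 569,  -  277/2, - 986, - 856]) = [ -986,  -  856, - 654,-629 , - 217, - 145, - 277/2,71.85  ,  135, 246.26, 569,588,642]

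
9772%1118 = 828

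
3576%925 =801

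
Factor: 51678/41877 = 58/47 = 2^1*29^1 *47^( -1)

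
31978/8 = 3997 + 1/4 = 3997.25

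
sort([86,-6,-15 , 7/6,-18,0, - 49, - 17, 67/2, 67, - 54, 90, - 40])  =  [ - 54, - 49, - 40,-18, - 17,  -  15, - 6, 0, 7/6, 67/2,  67, 86, 90 ]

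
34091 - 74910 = -40819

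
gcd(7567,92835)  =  1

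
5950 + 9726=15676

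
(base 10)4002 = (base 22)85K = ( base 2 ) 111110100010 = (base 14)165C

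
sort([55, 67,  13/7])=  [13/7, 55,67] 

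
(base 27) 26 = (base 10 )60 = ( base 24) 2c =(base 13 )48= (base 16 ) 3c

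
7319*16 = 117104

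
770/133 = 110/19 = 5.79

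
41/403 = 41/403 = 0.10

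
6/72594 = 1/12099= 0.00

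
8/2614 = 4/1307 = 0.00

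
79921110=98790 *809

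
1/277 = 1/277= 0.00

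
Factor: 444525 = 3^1 * 5^2 * 5927^1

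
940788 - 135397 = 805391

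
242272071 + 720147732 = 962419803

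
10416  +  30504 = 40920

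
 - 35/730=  - 7/146 = - 0.05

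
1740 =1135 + 605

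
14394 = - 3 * (-4798)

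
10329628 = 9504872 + 824756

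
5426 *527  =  2859502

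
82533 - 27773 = 54760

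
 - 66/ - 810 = 11/135 = 0.08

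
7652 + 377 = 8029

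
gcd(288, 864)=288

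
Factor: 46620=2^2*3^2*5^1*7^1 * 37^1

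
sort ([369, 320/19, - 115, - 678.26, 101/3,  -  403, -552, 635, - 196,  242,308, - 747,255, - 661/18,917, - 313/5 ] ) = [ - 747 ,-678.26, - 552, - 403,-196, - 115, - 313/5, - 661/18,320/19,101/3,242,255,308, 369,635,917]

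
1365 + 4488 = 5853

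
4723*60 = 283380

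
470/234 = 235/117   =  2.01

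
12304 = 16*769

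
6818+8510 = 15328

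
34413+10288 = 44701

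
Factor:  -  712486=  - 2^1*356243^1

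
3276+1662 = 4938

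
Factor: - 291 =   -  3^1*97^1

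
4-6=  - 2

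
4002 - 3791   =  211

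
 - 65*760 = -49400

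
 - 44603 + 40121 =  - 4482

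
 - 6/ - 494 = 3/247 = 0.01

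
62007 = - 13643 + 75650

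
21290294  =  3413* 6238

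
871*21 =18291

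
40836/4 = 10209 = 10209.00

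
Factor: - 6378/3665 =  - 2^1*3^1*5^( - 1 )*733^(-1)*1063^1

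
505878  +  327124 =833002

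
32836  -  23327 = 9509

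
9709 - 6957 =2752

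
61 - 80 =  - 19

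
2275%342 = 223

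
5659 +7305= 12964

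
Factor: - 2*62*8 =-992 = -  2^5 *31^1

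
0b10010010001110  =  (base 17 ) 1F68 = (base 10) 9358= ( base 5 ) 244413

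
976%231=52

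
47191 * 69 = 3256179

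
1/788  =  1/788 = 0.00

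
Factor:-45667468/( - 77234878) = 3261962/5516777=2^1*7^( - 1)*11^1 * 67^1 * 331^( - 1)*2213^1*2381^( - 1)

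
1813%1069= 744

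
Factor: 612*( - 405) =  - 2^2*3^6*5^1 * 17^1 = - 247860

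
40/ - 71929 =- 1 + 71889/71929 = - 0.00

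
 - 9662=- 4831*2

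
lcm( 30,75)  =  150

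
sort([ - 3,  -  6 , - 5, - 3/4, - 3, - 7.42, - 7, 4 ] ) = [ - 7.42 , - 7, - 6, - 5, -3, - 3,  -  3/4,4 ]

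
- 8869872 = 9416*(-942 )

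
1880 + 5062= 6942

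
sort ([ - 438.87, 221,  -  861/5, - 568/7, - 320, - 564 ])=[ - 564,-438.87,-320, - 861/5, - 568/7, 221 ]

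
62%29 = 4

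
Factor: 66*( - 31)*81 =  -2^1*3^5*11^1*31^1 = - 165726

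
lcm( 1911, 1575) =143325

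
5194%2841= 2353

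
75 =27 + 48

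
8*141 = 1128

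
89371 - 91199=  -  1828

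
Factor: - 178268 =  - 2^2*41^1*1087^1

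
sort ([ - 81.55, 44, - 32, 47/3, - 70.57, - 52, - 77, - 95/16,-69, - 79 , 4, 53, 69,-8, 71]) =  [ - 81.55, - 79, - 77, - 70.57, - 69, - 52,-32, - 8, - 95/16, 4,47/3,44, 53,  69, 71 ] 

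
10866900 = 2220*4895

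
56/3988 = 14/997 = 0.01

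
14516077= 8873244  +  5642833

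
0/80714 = 0  =  0.00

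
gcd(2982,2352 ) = 42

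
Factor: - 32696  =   - 2^3 *61^1*67^1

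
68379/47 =1454 + 41/47  =  1454.87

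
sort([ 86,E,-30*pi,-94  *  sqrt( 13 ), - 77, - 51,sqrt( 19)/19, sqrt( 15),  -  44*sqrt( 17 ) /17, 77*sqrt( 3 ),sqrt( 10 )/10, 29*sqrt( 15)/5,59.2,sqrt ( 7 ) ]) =[-94*sqrt( 13), - 30* pi, - 77, - 51,-44*sqrt( 17 ) /17, sqrt(19)/19, sqrt (10)/10,sqrt( 7 ),E,sqrt( 15),29 * sqrt (15)/5, 59.2,86,77 * sqrt (3 )]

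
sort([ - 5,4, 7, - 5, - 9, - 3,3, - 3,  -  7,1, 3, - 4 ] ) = [ - 9 , - 7, - 5, - 5,-4, - 3, - 3,  1 , 3,3,4, 7]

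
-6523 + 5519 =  - 1004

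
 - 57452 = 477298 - 534750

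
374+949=1323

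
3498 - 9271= - 5773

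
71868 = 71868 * 1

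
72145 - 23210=48935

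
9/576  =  1/64  =  0.02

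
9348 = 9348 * 1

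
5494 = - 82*(  -  67)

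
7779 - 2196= 5583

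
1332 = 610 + 722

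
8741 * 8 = 69928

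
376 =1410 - 1034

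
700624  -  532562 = 168062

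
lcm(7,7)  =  7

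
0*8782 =0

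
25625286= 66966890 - 41341604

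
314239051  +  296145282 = 610384333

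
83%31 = 21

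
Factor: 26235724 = 2^2*6558931^1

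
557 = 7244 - 6687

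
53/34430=53/34430 = 0.00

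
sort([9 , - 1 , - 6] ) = [ - 6 , - 1, 9]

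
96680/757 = 127+541/757 = 127.71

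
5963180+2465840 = 8429020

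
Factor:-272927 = - 272927^1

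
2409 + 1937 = 4346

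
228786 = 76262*3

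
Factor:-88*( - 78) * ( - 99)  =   - 679536 = - 2^4*3^3*11^2*13^1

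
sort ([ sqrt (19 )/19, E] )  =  [ sqrt(19) /19,E] 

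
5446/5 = 1089+ 1/5  =  1089.20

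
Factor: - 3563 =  - 7^1*509^1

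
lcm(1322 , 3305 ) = 6610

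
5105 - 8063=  - 2958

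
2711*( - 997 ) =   -  2702867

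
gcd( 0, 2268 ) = 2268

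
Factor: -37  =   - 37^1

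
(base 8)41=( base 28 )15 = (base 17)1g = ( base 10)33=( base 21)1C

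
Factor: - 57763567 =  - 57763567^1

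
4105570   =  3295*1246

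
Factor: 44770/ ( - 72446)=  - 5^1*11^1*89^(-1 ) = - 55/89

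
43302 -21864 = 21438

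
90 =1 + 89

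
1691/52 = 32 +27/52 = 32.52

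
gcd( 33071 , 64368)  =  1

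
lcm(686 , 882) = 6174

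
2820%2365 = 455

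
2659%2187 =472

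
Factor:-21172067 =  - 7^2 * 67^1*  6449^1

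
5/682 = 5/682 = 0.01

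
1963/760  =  1963/760 = 2.58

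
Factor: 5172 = 2^2*3^1*431^1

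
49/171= 49/171= 0.29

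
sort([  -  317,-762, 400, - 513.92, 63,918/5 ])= [- 762 , - 513.92,-317,63, 918/5, 400 ] 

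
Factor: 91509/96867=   649/687 = 3^( - 1 )*11^1 *59^1 * 229^( - 1 )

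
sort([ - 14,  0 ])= [-14,0 ]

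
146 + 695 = 841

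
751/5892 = 751/5892 = 0.13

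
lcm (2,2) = 2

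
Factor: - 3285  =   - 3^2*5^1*73^1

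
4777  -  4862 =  - 85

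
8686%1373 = 448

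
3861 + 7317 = 11178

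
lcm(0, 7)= 0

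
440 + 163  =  603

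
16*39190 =627040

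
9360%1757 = 575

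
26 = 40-14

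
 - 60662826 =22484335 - 83147161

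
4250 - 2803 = 1447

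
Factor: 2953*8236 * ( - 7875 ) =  - 191527150500  =  - 2^2*3^2*5^3*7^1*29^1 *71^1 * 2953^1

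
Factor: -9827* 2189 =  - 11^1*31^1*199^1 * 317^1= - 21511303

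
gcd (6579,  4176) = 9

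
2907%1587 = 1320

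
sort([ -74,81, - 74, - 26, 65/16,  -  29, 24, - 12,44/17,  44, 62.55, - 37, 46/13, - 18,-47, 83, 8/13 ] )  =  [ - 74, - 74, - 47, - 37, - 29, - 26, - 18,-12, 8/13, 44/17,46/13,65/16,24, 44, 62.55,  81, 83] 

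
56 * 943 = 52808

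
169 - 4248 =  - 4079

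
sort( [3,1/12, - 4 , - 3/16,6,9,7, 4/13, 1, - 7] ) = [-7, - 4, - 3/16,1/12, 4/13,1, 3, 6,7,9] 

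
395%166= 63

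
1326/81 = 16+10/27 = 16.37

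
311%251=60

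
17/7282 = 17/7282 = 0.00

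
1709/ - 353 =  - 1709/353 = -  4.84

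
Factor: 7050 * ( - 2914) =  - 20543700 = - 2^2*3^1*5^2*31^1*47^2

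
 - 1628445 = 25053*( - 65 )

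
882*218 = 192276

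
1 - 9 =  - 8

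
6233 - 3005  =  3228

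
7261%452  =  29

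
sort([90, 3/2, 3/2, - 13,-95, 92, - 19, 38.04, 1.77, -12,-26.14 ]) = [ - 95, - 26.14, - 19, - 13, - 12,3/2, 3/2,  1.77, 38.04,90, 92 ] 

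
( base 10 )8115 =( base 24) e23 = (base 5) 224430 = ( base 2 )1111110110011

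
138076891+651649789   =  789726680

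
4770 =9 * 530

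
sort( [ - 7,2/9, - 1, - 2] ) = [ - 7,-2 ,-1, 2/9] 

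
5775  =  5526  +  249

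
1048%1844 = 1048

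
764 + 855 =1619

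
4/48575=4/48575 = 0.00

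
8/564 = 2/141=0.01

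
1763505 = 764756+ 998749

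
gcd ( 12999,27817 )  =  1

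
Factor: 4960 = 2^5 * 5^1*31^1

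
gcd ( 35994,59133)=2571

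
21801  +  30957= 52758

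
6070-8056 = -1986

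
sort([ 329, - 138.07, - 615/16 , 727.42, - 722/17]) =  [ - 138.07,  -  722/17, - 615/16,329,727.42] 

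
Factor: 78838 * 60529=2^1*7^1*8647^1 * 39419^1 = 4771985302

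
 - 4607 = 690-5297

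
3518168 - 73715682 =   -  70197514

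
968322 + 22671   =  990993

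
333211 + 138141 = 471352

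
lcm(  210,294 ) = 1470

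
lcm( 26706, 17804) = 53412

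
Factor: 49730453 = 49730453^1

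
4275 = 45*95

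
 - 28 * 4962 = -138936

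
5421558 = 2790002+2631556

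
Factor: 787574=2^1  *139^1*2833^1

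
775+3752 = 4527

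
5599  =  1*5599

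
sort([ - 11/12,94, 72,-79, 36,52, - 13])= [ - 79  , - 13, - 11/12, 36,52,72, 94]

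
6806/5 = 6806/5 = 1361.20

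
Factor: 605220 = 2^2*3^1* 5^1*7^1*11^1*131^1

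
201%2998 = 201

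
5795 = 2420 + 3375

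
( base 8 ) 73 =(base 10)59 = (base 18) 35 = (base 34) 1p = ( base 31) 1S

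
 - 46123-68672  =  -114795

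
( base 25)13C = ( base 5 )10322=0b1011001000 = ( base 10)712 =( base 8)1310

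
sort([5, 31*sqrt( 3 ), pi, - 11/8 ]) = [ - 11/8,pi, 5, 31*sqrt( 3 )]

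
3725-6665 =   -  2940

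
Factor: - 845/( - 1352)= 5/8 = 2^( - 3)*5^1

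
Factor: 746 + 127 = 873 = 3^2*97^1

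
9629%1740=929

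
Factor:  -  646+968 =322 =2^1*7^1*23^1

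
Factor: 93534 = 2^1*3^1 * 7^1*17^1*131^1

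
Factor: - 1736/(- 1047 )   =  2^3*3^ (  -  1) * 7^1*31^1*349^( - 1 )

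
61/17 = 3 + 10/17 = 3.59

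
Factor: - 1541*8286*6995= -89317238370= -2^1*3^1*5^1* 23^1*67^1*1381^1 * 1399^1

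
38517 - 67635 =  - 29118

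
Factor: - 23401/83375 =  - 5^( -3) * 7^1*23^( - 1)*29^(- 1 ) * 3343^1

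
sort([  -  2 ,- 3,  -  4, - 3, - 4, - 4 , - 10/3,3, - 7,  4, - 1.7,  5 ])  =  [ - 7,-4, - 4,-4,  -  10/3, - 3, - 3, - 2,-1.7,3, 4, 5 ]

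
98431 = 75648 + 22783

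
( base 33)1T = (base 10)62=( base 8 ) 76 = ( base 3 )2022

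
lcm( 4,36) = 36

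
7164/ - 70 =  - 103+23/35 =- 102.34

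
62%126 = 62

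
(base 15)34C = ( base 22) 1bl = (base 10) 747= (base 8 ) 1353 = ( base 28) QJ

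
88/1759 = 88/1759 = 0.05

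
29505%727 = 425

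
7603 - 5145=2458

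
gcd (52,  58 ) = 2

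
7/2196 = 7/2196 = 0.00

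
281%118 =45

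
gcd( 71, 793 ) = 1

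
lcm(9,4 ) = 36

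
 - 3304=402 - 3706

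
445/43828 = 445/43828 =0.01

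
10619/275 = 10619/275 = 38.61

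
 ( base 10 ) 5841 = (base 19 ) g38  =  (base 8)13321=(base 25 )98g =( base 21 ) D53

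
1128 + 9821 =10949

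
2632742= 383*6874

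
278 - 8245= - 7967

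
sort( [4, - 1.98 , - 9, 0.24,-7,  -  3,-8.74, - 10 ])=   [-10 , - 9,  -  8.74, - 7, - 3,-1.98,0.24, 4]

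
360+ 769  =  1129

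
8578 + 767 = 9345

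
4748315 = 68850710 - 64102395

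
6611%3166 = 279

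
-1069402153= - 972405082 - 96997071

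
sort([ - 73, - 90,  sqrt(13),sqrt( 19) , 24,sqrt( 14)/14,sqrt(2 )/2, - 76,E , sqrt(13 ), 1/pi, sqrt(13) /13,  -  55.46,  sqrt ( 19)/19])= [-90, - 76,  -  73, - 55.46,sqrt(19)/19 , sqrt(14)/14,sqrt(13)/13, 1/pi,  sqrt(2)/2 , E, sqrt ( 13),sqrt( 13),sqrt( 19),24 ] 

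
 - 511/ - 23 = 22  +  5/23 = 22.22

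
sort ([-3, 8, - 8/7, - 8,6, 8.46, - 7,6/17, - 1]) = [-8, - 7, - 3, - 8/7,- 1, 6/17, 6 , 8, 8.46 ] 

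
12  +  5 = 17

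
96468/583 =165 + 273/583=165.47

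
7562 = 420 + 7142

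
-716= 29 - 745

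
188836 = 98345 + 90491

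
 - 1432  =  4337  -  5769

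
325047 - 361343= - 36296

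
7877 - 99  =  7778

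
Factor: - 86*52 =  - 2^3*13^1*43^1 = - 4472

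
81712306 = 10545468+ 71166838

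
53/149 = 53/149 = 0.36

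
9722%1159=450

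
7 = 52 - 45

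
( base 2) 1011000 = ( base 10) 88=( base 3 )10021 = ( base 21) 44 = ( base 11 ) 80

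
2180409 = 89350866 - 87170457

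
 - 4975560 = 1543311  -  6518871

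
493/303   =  1 + 190/303 = 1.63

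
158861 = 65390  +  93471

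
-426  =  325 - 751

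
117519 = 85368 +32151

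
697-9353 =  - 8656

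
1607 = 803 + 804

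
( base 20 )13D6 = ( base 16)24fa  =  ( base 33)8ms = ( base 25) f3g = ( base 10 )9466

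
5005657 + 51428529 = 56434186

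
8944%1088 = 240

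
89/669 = 89/669 =0.13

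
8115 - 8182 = -67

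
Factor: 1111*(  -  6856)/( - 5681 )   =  7617016/5681=2^3* 11^1*13^( - 1 )*19^( -1)*23^( - 1) *101^1*857^1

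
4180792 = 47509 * 88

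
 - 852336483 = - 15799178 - 836537305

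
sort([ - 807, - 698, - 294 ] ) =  [ - 807,-698, - 294] 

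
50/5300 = 1/106 = 0.01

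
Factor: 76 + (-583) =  - 3^1*13^2 = -507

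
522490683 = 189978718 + 332511965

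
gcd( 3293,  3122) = 1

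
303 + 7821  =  8124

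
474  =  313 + 161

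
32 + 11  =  43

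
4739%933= 74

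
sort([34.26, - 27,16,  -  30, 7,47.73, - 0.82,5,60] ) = [ - 30,-27 ,- 0.82, 5,7,16,  34.26,  47.73,60]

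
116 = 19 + 97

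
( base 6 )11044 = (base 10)1540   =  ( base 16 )604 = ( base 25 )2bf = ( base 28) 1R0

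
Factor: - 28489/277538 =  - 2^( - 1)*31^1*151^ (- 1 ) = - 31/302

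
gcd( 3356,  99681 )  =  1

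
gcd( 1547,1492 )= 1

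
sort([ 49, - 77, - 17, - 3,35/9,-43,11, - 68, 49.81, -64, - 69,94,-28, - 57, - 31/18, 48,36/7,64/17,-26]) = [-77, - 69, -68,-64,  -  57, - 43,-28,-26,-17,-3, - 31/18,64/17,35/9,36/7,  11,48,49,49.81,94 ]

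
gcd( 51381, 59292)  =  27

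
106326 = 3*35442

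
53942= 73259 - 19317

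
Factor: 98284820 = 2^2  *  5^1 * 17^1 * 467^1*619^1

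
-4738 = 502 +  - 5240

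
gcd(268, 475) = 1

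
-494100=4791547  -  5285647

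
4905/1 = 4905 = 4905.00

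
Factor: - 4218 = -2^1*3^1*19^1*37^1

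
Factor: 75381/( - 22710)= - 25127/7570 = - 2^ ( - 1 ) *5^ (-1)*757^( - 1 )*25127^1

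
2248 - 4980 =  - 2732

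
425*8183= 3477775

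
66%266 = 66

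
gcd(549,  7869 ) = 183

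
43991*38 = 1671658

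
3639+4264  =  7903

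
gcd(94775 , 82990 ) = 5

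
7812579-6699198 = 1113381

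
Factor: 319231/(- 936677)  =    -  7^( - 1 )*11^1*29021^1*133811^( - 1)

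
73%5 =3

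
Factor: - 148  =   - 2^2*37^1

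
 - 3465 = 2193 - 5658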